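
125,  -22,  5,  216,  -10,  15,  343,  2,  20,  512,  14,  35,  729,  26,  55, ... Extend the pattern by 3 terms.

Read the sequence 3 terms at a time; column i is its own pattern.
Subsequence A: 125, 216, 343, 512, 729 (consecutive cubes n³ from n = 5).
Subsequence B: -22, -10, 2, 14, 26 (adding 12 each time).
Subsequence C: 5, 15, 20, 35, 55 (each term equals the sum of the previous two).
Position 16 falls in subsequence A as its term 6, giving 1000.
Position 17 falls in subsequence B as its term 6, giving 38.
Term 18 comes from subsequence C (its 6th entry): 90.

1000, 38, 90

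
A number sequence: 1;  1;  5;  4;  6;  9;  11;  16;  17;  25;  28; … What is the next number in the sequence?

36

Taking every 2nd term gives 2 separate tracks.
Subsequence A: 1, 5, 6, 11, 17, 28 — a Fibonacci-like recurrence a_n = a_{n-1} + a_{n-2}.
Subsequence B: 1, 4, 9, 16, 25 — consecutive squares n² from n = 1.
The 12th slot belongs to subsequence B; its 6th term is 36.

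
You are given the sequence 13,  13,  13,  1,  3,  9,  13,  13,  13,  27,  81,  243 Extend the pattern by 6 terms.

13, 13, 13, 729, 2187, 6561

Reading positions in blocks of 6 reveals the pattern AAABBB — 2 tracks woven together.
Subsequence A: 13, 13, 13, 13, 13, 13. Constant 13.
Subsequence B: 1, 3, 9, 27, 81, 243. Powers 3^0, 3^1, 3^2, ….
Position 13 → subsequence A, term 7 = 13.
Position 14 → subsequence A, term 8 = 13.
Position 15 → subsequence A, term 9 = 13.
The 16th slot belongs to subsequence B; its 7th term is 729.
Position 17 → subsequence B, term 8 = 2187.
Term 18 comes from subsequence B (its 9th entry): 6561.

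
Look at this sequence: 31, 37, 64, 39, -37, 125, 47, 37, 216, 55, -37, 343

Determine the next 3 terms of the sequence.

Split by position mod 3 into 3 tracks.
Track A: 31, 39, 47, 55 (arithmetic, step +8).
Track B: 37, -37, 37, -37 (oscillating between 37 and -37).
Track C: 64, 125, 216, 343 (perfect cubes starting at 4³).
Position 13 falls in track A as its term 5, giving 63.
The 14th slot belongs to track B; its 5th term is 37.
Position 15 → track C, term 5 = 512.

63, 37, 512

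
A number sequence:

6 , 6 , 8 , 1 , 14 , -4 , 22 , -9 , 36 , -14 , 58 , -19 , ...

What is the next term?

94

Taking every 2nd term gives 2 separate tracks.
Track A = 6, 8, 14, 22, 36, 58: each term equals the sum of the previous two.
Track B = 6, 1, -4, -9, -14, -19: arithmetic, step −5.
Term 13 comes from track A (its 7th entry): 94.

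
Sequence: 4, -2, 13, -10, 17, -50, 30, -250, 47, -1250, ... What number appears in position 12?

Taking every 2nd term gives 2 separate tracks.
Track A: 4, 13, 17, 30, 47 (a Fibonacci-like recurrence a_n = a_{n-1} + a_{n-2}).
Track B: -2, -10, -50, -250, -1250 (multiplying by 5 each time).
Term 12 comes from track B (its 6th entry): -6250.

-6250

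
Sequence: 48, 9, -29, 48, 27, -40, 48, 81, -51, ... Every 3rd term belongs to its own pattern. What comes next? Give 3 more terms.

48, 243, -62

Split by position mod 3: positions 1, 4, 7, … form one track, and each other residue class forms its own.
Stream A: 48, 48, 48. Constant 48.
Stream B: 9, 27, 81. Powers 3^2, 3^3, 3^4, ….
Stream C: -29, -40, -51. Arithmetic, step −11.
Position 10 falls in stream A as its term 4, giving 48.
Position 11 → stream B, term 4 = 243.
Term 12 comes from stream C (its 4th entry): -62.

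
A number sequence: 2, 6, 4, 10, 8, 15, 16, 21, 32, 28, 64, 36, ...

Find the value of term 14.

Positions 1, 3, 5, … form one subsequence and positions 2, 4, 6, … form another.
Track A is 2, 4, 8, 16, 32, 64, which is powers 2^1, 2^2, 2^3, ….
Track B is 6, 10, 15, 21, 28, 36, which is triangular numbers starting at T_3.
Position 14 falls in track B as its term 7, giving 45.

45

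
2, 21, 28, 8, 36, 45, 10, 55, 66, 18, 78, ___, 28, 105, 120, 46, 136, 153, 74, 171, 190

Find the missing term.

91

Positions follow the repeating pattern ABB; grouping by letter gives 2 tracks.
Stream A = 2, 8, 10, 18, 28, 46, 74: each term equals the sum of the previous two.
Stream B = 21, 28, 36, 45, 55, 66, 78, ?, 105, 120, 136, 153, 171, 190: triangular numbers starting at T_6.
Filling stream B at index 8 by its rule yields 91.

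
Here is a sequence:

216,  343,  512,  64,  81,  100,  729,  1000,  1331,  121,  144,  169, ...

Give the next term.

1728

Positions follow the repeating pattern AAABBB; grouping by letter gives 2 tracks.
Track A: 216, 343, 512, 729, 1000, 1331 (the cubes 6³, 7³, 8³, …).
Track B: 64, 81, 100, 121, 144, 169 (consecutive squares n² from n = 8).
Position 13 → track A, term 7 = 1728.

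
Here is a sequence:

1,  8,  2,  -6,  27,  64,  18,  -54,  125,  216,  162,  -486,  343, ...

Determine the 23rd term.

Reading positions in blocks of 4 reveals the pattern AABB — 2 tracks woven together.
Track A: 1, 8, 27, 64, 125, 216, 343 (perfect cubes starting at 1³).
Track B: 2, -6, 18, -54, 162, -486 (geometric with ratio -3).
The 23rd slot belongs to track B; its 11th term is 118098.

118098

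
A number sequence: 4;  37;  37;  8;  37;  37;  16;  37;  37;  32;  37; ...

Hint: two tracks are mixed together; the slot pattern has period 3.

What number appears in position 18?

37

Reading positions in blocks of 3 reveals the pattern ABB — 2 tracks woven together.
Track A: 4, 8, 16, 32. Powers of 2.
Track B: 37, 37, 37, 37, 37, 37, 37. The constant sequence 37.
Term 18 comes from track B (its 12th entry): 37.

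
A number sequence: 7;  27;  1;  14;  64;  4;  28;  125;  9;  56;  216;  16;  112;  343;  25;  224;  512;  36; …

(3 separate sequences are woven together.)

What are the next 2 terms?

The terms cycle through 3 interleaved subsequences.
Track A: 7, 14, 28, 56, 112, 224 — a geometric progression (common ratio 2).
Track B: 27, 64, 125, 216, 343, 512 — consecutive cubes n³ from n = 3.
Track C: 1, 4, 9, 16, 25, 36 — perfect squares starting at 1².
Position 19 falls in track A as its term 7, giving 448.
Term 20 comes from track B (its 7th entry): 729.

448, 729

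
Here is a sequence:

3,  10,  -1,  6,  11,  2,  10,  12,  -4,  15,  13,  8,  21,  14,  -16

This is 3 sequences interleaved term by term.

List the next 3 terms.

The terms cycle through 3 interleaved subsequences.
Stream A is 3, 6, 10, 15, 21, which is the triangular numbers T_2, T_3, ….
Stream B is 10, 11, 12, 13, 14, which is arithmetic, step +1.
Stream C is -1, 2, -4, 8, -16, which is geometric, ×-2 each step.
The 16th slot belongs to stream A; its 6th term is 28.
Term 17 comes from stream B (its 6th entry): 15.
Term 18 comes from stream C (its 6th entry): 32.

28, 15, 32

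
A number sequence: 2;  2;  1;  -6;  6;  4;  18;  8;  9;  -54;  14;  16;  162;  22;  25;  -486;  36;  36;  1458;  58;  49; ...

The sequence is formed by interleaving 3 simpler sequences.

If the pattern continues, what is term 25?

13122

Split by position mod 3: positions 1, 4, 7, … form one track, and each other residue class forms its own.
Track A: 2, -6, 18, -54, 162, -486, 1458. Multiplying by -3 each time.
Track B: 2, 6, 8, 14, 22, 36, 58. Each term equals the sum of the previous two.
Track C: 1, 4, 9, 16, 25, 36, 49. Perfect squares starting at 1².
The 25th slot belongs to track A; its 9th term is 13122.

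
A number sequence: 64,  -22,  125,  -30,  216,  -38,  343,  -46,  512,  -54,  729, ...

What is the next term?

-62

Positions 1, 3, 5, … form one subsequence and positions 2, 4, 6, … form another.
Stream A: 64, 125, 216, 343, 512, 729 (perfect cubes starting at 4³).
Stream B: -22, -30, -38, -46, -54 (linear: a_n = -14 − 8·n).
Position 12 falls in stream B as its term 6, giving -62.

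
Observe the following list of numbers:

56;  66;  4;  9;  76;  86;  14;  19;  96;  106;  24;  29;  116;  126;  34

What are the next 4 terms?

Reading positions in blocks of 4 reveals the pattern AABB — 2 tracks woven together.
Track A: 56, 66, 76, 86, 96, 106, 116, 126. Adding 10 each time.
Track B: 4, 9, 14, 19, 24, 29, 34. Arithmetic, step +5.
Position 16 falls in track B as its term 8, giving 39.
The 17th slot belongs to track A; its 9th term is 136.
Position 18 falls in track A as its term 10, giving 146.
Term 19 comes from track B (its 9th entry): 44.

39, 136, 146, 44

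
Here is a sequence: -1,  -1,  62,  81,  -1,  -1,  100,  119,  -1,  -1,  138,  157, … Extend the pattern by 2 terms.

Reading positions in blocks of 4 reveals the pattern AABB — 2 tracks woven together.
Track A: -1, -1, -1, -1, -1, -1 — the constant sequence -1.
Track B: 62, 81, 100, 119, 138, 157 — arithmetic, step +19.
Position 13 falls in track A as its term 7, giving -1.
Position 14 falls in track A as its term 8, giving -1.

-1, -1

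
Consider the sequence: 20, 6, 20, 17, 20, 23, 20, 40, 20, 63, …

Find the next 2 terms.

Split by position mod 2 into 2 tracks.
Subsequence A: 20, 20, 20, 20, 20. The constant sequence 20.
Subsequence B: 6, 17, 23, 40, 63. A Fibonacci-like recurrence a_n = a_{n-1} + a_{n-2}.
Term 11 comes from subsequence A (its 6th entry): 20.
Position 12 falls in subsequence B as its term 6, giving 103.

20, 103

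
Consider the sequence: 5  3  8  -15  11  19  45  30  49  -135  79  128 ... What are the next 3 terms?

405, 207, 335

Positions follow the repeating pattern ABB; grouping by letter gives 2 tracks.
Stream A: 5, -15, 45, -135 — a geometric progression (common ratio -3).
Stream B: 3, 8, 11, 19, 30, 49, 79, 128 — each term equals the sum of the previous two.
The 13th slot belongs to stream A; its 5th term is 405.
Position 14 → stream B, term 9 = 207.
Term 15 comes from stream B (its 10th entry): 335.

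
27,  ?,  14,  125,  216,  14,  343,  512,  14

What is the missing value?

Reading positions in blocks of 3 reveals the pattern AAB — 2 tracks woven together.
Track A: 27, ?, 125, 216, 343, 512 — perfect cubes starting at 3³.
Track B: 14, 14, 14 — constant 14.
Filling track A at index 2 by its rule yields 64.

64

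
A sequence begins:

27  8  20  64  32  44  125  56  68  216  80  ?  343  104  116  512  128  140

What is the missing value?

Positions follow the repeating pattern ABB; grouping by letter gives 2 tracks.
Subsequence A is 27, 64, 125, 216, 343, 512, which is the cubes 3³, 4³, 5³, ….
Subsequence B is 8, 20, 32, 44, 56, 68, 80, ?, 104, 116, 128, 140, which is linear: a_n = -4 + 12·n.
The gap is subsequence B's term 8; the rule gives 92.

92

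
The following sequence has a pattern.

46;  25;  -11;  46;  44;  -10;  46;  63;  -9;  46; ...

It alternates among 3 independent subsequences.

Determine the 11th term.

82

Split by position mod 3 into 3 tracks.
Subsequence A = 46, 46, 46, 46: constant 46.
Subsequence B = 25, 44, 63: arithmetic with common difference +19.
Subsequence C = -11, -10, -9: arithmetic, step +1.
Position 11 falls in subsequence B as its term 4, giving 82.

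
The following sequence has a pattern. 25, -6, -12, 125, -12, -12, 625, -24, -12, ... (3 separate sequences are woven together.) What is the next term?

3125

Split by position mod 3: positions 1, 4, 7, … form one track, and each other residue class forms its own.
Track A = 25, 125, 625: powers 5^2, 5^3, 5^4, ….
Track B = -6, -12, -24: geometric, ×2 each step.
Track C = -12, -12, -12: the constant sequence -12.
Position 10 falls in track A as its term 4, giving 3125.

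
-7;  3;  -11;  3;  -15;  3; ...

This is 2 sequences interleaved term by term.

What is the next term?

-19

Split by position mod 2 into 2 tracks.
Track A: -7, -11, -15 (arithmetic with common difference −4).
Track B: 3, 3, 3 (the constant sequence 3).
The 7th slot belongs to track A; its 4th term is -19.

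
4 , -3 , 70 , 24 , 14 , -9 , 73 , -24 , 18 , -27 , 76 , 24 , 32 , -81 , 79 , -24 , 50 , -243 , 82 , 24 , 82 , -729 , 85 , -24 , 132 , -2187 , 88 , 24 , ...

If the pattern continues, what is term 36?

24

Read the sequence 4 terms at a time; column i is its own pattern.
Stream A: 4, 14, 18, 32, 50, 82, 132 — each term equals the sum of the previous two.
Stream B: -3, -9, -27, -81, -243, -729, -2187 — geometric, ×3 each step.
Stream C: 70, 73, 76, 79, 82, 85, 88 — linear: a_n = 67 + 3·n.
Stream D: 24, -24, 24, -24, 24, -24, 24 — oscillating between 24 and -24.
Position 36 → stream D, term 9 = 24.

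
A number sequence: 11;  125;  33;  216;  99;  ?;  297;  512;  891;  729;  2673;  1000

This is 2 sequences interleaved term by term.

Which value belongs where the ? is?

343

Split by position mod 2 into 2 tracks.
Stream A is 11, 33, 99, 297, 891, 2673, which is geometric, ×3 each step.
Stream B is 125, 216, ?, 512, 729, 1000, which is consecutive cubes n³ from n = 5.
The gap is stream B's term 3; the rule gives 343.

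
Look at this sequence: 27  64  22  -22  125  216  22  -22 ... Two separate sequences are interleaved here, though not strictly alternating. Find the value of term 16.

-22

Reading positions in blocks of 4 reveals the pattern AABB — 2 tracks woven together.
Subsequence A = 27, 64, 125, 216: the cubes 3³, 4³, 5³, ….
Subsequence B = 22, -22, 22, -22: oscillating between 22 and -22.
Term 16 comes from subsequence B (its 8th entry): -22.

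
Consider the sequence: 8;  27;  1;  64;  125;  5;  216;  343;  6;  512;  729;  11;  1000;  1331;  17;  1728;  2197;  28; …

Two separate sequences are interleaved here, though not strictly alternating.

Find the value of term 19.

The slot pattern repeats as AAB (period 3), so there are 2 interleaved tracks.
Track A: 8, 27, 64, 125, 216, 343, 512, 729, 1000, 1331, 1728, 2197 — consecutive cubes n³ from n = 2.
Track B: 1, 5, 6, 11, 17, 28 — a Fibonacci-like recurrence a_n = a_{n-1} + a_{n-2}.
The 19th slot belongs to track A; its 13th term is 2744.

2744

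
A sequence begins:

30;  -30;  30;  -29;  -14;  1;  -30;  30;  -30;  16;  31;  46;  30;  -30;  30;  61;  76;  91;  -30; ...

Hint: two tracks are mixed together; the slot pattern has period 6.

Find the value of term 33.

The slot pattern repeats as AAABBB (period 6), so there are 2 interleaved tracks.
Stream A is 30, -30, 30, -30, 30, -30, 30, -30, 30, -30, which is oscillating between 30 and -30.
Stream B is -29, -14, 1, 16, 31, 46, 61, 76, 91, which is linear: a_n = -44 + 15·n.
Term 33 comes from stream A (its 18th entry): -30.

-30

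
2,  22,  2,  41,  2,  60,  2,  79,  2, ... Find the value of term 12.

117

The terms cycle through 2 interleaved subsequences.
Track A is 2, 2, 2, 2, 2, which is constant 2.
Track B is 22, 41, 60, 79, which is arithmetic with common difference +19.
Position 12 falls in track B as its term 6, giving 117.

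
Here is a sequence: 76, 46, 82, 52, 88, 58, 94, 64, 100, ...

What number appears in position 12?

76

The terms cycle through 2 interleaved subsequences.
Track A is 76, 82, 88, 94, 100, which is arithmetic with common difference +6.
Track B is 46, 52, 58, 64, which is adding 6 each time.
The 12th slot belongs to track B; its 6th term is 76.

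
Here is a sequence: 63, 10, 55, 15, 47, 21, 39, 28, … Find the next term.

Odd-indexed and even-indexed terms follow separate rules.
Track A is 63, 55, 47, 39, which is arithmetic with common difference −8.
Track B is 10, 15, 21, 28, which is triangular numbers starting at T_4.
The 9th slot belongs to track A; its 5th term is 31.

31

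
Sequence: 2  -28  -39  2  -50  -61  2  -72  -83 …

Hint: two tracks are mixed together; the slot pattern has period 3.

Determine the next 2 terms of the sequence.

2, -94

Reading positions in blocks of 3 reveals the pattern ABB — 2 tracks woven together.
Subsequence A is 2, 2, 2, which is the constant sequence 2.
Subsequence B is -28, -39, -50, -61, -72, -83, which is arithmetic, step −11.
The 10th slot belongs to subsequence A; its 4th term is 2.
The 11th slot belongs to subsequence B; its 7th term is -94.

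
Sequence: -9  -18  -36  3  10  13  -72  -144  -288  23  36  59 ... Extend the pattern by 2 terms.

-576, -1152

The slot pattern repeats as AAABBB (period 6), so there are 2 interleaved tracks.
Stream A is -9, -18, -36, -72, -144, -288, which is multiplying by 2 each time.
Stream B is 3, 10, 13, 23, 36, 59, which is Fibonacci-style (each term is the sum of the two before it).
Position 13 → stream A, term 7 = -576.
The 14th slot belongs to stream A; its 8th term is -1152.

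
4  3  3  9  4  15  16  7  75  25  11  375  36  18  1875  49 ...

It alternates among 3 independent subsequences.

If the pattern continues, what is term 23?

Split by position mod 3: positions 1, 4, 7, … form one track, and each other residue class forms its own.
Track A: 4, 9, 16, 25, 36, 49. Consecutive squares n² from n = 2.
Track B: 3, 4, 7, 11, 18. Each term equals the sum of the previous two.
Track C: 3, 15, 75, 375, 1875. Geometric, ×5 each step.
Position 23 falls in track B as its term 8, giving 76.

76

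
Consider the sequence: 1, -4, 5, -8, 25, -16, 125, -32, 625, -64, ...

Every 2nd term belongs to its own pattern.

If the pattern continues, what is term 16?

-512

Split by position mod 2 into 2 tracks.
Track A = 1, 5, 25, 125, 625: powers of 5.
Track B = -4, -8, -16, -32, -64: geometric with ratio 2.
Position 16 → track B, term 8 = -512.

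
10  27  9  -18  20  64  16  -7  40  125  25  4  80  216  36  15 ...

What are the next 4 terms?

160, 343, 49, 26

The terms cycle through 4 interleaved subsequences.
Stream A is 10, 20, 40, 80, which is a geometric progression (common ratio 2).
Stream B is 27, 64, 125, 216, which is the cubes 3³, 4³, 5³, ….
Stream C is 9, 16, 25, 36, which is perfect squares starting at 3².
Stream D is -18, -7, 4, 15, which is adding 11 each time.
Term 17 comes from stream A (its 5th entry): 160.
Term 18 comes from stream B (its 5th entry): 343.
Position 19 → stream C, term 5 = 49.
Position 20 falls in stream D as its term 5, giving 26.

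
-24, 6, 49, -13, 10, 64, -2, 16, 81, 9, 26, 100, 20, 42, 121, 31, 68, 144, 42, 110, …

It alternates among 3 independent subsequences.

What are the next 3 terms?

The terms cycle through 3 interleaved subsequences.
Subsequence A = -24, -13, -2, 9, 20, 31, 42: adding 11 each time.
Subsequence B = 6, 10, 16, 26, 42, 68, 110: Fibonacci-style (each term is the sum of the two before it).
Subsequence C = 49, 64, 81, 100, 121, 144: perfect squares starting at 7².
Position 21 → subsequence C, term 7 = 169.
The 22nd slot belongs to subsequence A; its 8th term is 53.
The 23rd slot belongs to subsequence B; its 8th term is 178.

169, 53, 178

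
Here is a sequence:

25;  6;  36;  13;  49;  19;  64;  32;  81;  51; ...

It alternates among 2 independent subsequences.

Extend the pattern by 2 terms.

100, 83

The terms cycle through 2 interleaved subsequences.
Subsequence A: 25, 36, 49, 64, 81 — consecutive squares n² from n = 5.
Subsequence B: 6, 13, 19, 32, 51 — a Fibonacci-like recurrence a_n = a_{n-1} + a_{n-2}.
Position 11 falls in subsequence A as its term 6, giving 100.
Position 12 falls in subsequence B as its term 6, giving 83.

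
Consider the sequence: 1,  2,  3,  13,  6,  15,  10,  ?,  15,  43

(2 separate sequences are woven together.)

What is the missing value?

28

Split by position mod 2 into 2 tracks.
Subsequence A is 1, 3, 6, 10, 15, which is triangular numbers n(n+1)/2 for n = 1, 2, ….
Subsequence B is 2, 13, 15, ?, 43, which is each term equals the sum of the previous two.
So the missing entry in subsequence B is 28.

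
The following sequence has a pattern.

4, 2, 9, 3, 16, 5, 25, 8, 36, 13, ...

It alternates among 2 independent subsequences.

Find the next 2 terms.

Odd-indexed and even-indexed terms follow separate rules.
Track A is 4, 9, 16, 25, 36, which is consecutive squares n² from n = 2.
Track B is 2, 3, 5, 8, 13, which is each term equals the sum of the previous two.
Position 11 → track A, term 6 = 49.
Term 12 comes from track B (its 6th entry): 21.

49, 21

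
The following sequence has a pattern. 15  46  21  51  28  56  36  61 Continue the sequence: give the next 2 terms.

Odd-indexed and even-indexed terms follow separate rules.
Subsequence A: 15, 21, 28, 36. Triangular numbers starting at T_5.
Subsequence B: 46, 51, 56, 61. Adding 5 each time.
Term 9 comes from subsequence A (its 5th entry): 45.
Term 10 comes from subsequence B (its 5th entry): 66.

45, 66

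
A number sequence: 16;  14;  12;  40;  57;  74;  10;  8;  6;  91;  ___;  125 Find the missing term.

Positions follow the repeating pattern AAABBB; grouping by letter gives 2 tracks.
Subsequence A: 16, 14, 12, 10, 8, 6 (linear: a_n = 18 − 2·n).
Subsequence B: 40, 57, 74, 91, ?, 125 (linear: a_n = 23 + 17·n).
Filling subsequence B at index 5 by its rule yields 108.

108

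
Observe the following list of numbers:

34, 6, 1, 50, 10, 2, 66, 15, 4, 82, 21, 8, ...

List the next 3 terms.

Taking every 3rd term gives 3 separate tracks.
Track A = 34, 50, 66, 82: linear: a_n = 18 + 16·n.
Track B = 6, 10, 15, 21: the triangular numbers T_3, T_4, ….
Track C = 1, 2, 4, 8: powers of 2.
Position 13 → track A, term 5 = 98.
Term 14 comes from track B (its 5th entry): 28.
Term 15 comes from track C (its 5th entry): 16.

98, 28, 16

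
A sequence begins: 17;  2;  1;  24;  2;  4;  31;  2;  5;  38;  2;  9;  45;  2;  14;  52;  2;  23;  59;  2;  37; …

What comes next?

Read the sequence 3 terms at a time; column i is its own pattern.
Track A = 17, 24, 31, 38, 45, 52, 59: adding 7 each time.
Track B = 2, 2, 2, 2, 2, 2, 2: constant 2.
Track C = 1, 4, 5, 9, 14, 23, 37: Fibonacci-style (each term is the sum of the two before it).
The 22nd slot belongs to track A; its 8th term is 66.

66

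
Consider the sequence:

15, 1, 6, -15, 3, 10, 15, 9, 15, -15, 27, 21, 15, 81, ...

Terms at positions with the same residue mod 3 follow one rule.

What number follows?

Split by position mod 3 into 3 tracks.
Track A: 15, -15, 15, -15, 15 (alternating ±15).
Track B: 1, 3, 9, 27, 81 (geometric, ×3 each step).
Track C: 6, 10, 15, 21 (triangular numbers starting at T_3).
The 15th slot belongs to track C; its 5th term is 28.

28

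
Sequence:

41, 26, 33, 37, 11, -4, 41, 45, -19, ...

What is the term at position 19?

65

Positions follow the repeating pattern AABB; grouping by letter gives 2 tracks.
Track A = 41, 26, 11, -4, -19: arithmetic with common difference −15.
Track B = 33, 37, 41, 45: linear: a_n = 29 + 4·n.
Term 19 comes from track B (its 9th entry): 65.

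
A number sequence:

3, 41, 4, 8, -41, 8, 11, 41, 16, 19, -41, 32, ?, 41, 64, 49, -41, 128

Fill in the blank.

The terms cycle through 3 interleaved subsequences.
Track A: 3, 8, 11, 19, ?, 49 (Fibonacci-style (each term is the sum of the two before it)).
Track B: 41, -41, 41, -41, 41, -41 (oscillating between 41 and -41).
Track C: 4, 8, 16, 32, 64, 128 (multiplying by 2 each time).
So the missing entry in track A is 30.

30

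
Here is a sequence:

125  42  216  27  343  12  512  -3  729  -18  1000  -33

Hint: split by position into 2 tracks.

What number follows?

1331

Positions 1, 3, 5, … form one subsequence and positions 2, 4, 6, … form another.
Track A = 125, 216, 343, 512, 729, 1000: the cubes 5³, 6³, 7³, ….
Track B = 42, 27, 12, -3, -18, -33: subtracting 15 each time.
Position 13 falls in track A as its term 7, giving 1331.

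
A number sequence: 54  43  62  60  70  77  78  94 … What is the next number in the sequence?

Positions 1, 3, 5, … form one subsequence and positions 2, 4, 6, … form another.
Subsequence A: 54, 62, 70, 78 (arithmetic with common difference +8).
Subsequence B: 43, 60, 77, 94 (adding 17 each time).
The 9th slot belongs to subsequence A; its 5th term is 86.

86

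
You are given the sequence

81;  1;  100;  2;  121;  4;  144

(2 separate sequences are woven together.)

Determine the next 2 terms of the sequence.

8, 169

Odd-indexed and even-indexed terms follow separate rules.
Subsequence A: 81, 100, 121, 144 (the squares 9², 10², 11², …).
Subsequence B: 1, 2, 4 (geometric, ×2 each step).
Position 8 falls in subsequence B as its term 4, giving 8.
Position 9 falls in subsequence A as its term 5, giving 169.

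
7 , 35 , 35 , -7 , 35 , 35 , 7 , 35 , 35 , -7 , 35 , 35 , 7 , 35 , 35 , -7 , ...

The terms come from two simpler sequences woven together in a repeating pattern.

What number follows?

35

Reading positions in blocks of 3 reveals the pattern ABB — 2 tracks woven together.
Stream A: 7, -7, 7, -7, 7, -7 (oscillating between 7 and -7).
Stream B: 35, 35, 35, 35, 35, 35, 35, 35, 35, 35 (constant 35).
The 17th slot belongs to stream B; its 11th term is 35.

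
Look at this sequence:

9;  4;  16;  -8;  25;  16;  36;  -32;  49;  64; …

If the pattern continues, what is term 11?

64

Positions 1, 3, 5, … form one subsequence and positions 2, 4, 6, … form another.
Stream A = 9, 16, 25, 36, 49: the squares 3², 4², 5², ….
Stream B = 4, -8, 16, -32, 64: geometric, ×-2 each step.
The 11th slot belongs to stream A; its 6th term is 64.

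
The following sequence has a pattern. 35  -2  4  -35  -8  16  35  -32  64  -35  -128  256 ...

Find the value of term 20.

Positions follow the repeating pattern ABB; grouping by letter gives 2 tracks.
Subsequence A is 35, -35, 35, -35, which is alternating ±35.
Subsequence B is -2, 4, -8, 16, -32, 64, -128, 256, which is geometric, ×-2 each step.
Term 20 comes from subsequence B (its 13th entry): -8192.

-8192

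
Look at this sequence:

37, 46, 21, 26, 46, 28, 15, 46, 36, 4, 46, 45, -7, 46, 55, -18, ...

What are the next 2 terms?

46, 66

The terms cycle through 3 interleaved subsequences.
Stream A = 37, 26, 15, 4, -7, -18: linear: a_n = 48 − 11·n.
Stream B = 46, 46, 46, 46, 46: constant 46.
Stream C = 21, 28, 36, 45, 55: the triangular numbers T_6, T_7, ….
Term 17 comes from stream B (its 6th entry): 46.
Position 18 → stream C, term 6 = 66.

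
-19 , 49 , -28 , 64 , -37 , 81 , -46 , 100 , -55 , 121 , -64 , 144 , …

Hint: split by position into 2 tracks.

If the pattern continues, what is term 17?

-91

The terms cycle through 2 interleaved subsequences.
Stream A: -19, -28, -37, -46, -55, -64 — subtracting 9 each time.
Stream B: 49, 64, 81, 100, 121, 144 — the squares 7², 8², 9², ….
Term 17 comes from stream A (its 9th entry): -91.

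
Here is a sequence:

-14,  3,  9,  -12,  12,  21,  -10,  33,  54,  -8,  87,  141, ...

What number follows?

-6

Positions follow the repeating pattern ABB; grouping by letter gives 2 tracks.
Track A is -14, -12, -10, -8, which is linear: a_n = -16 + 2·n.
Track B is 3, 9, 12, 21, 33, 54, 87, 141, which is each term equals the sum of the previous two.
Term 13 comes from track A (its 5th entry): -6.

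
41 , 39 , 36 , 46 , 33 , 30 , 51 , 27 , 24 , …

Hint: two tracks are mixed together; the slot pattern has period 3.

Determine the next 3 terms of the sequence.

56, 21, 18

The slot pattern repeats as ABB (period 3), so there are 2 interleaved tracks.
Track A = 41, 46, 51: arithmetic with common difference +5.
Track B = 39, 36, 33, 30, 27, 24: linear: a_n = 42 − 3·n.
Position 10 falls in track A as its term 4, giving 56.
The 11th slot belongs to track B; its 7th term is 21.
Position 12 → track B, term 8 = 18.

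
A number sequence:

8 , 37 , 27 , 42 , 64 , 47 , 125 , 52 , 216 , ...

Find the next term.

Positions 1, 3, 5, … form one subsequence and positions 2, 4, 6, … form another.
Track A: 8, 27, 64, 125, 216 (consecutive cubes n³ from n = 2).
Track B: 37, 42, 47, 52 (linear: a_n = 32 + 5·n).
Position 10 falls in track B as its term 5, giving 57.

57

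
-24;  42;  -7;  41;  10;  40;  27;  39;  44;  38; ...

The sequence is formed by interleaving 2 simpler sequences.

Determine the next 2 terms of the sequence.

Taking every 2nd term gives 2 separate tracks.
Track A: -24, -7, 10, 27, 44. Arithmetic, step +17.
Track B: 42, 41, 40, 39, 38. Arithmetic with common difference −1.
Position 11 → track A, term 6 = 61.
Term 12 comes from track B (its 6th entry): 37.

61, 37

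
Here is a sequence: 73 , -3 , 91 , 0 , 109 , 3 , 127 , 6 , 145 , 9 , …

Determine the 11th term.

163

Taking every 2nd term gives 2 separate tracks.
Track A = 73, 91, 109, 127, 145: adding 18 each time.
Track B = -3, 0, 3, 6, 9: linear: a_n = -6 + 3·n.
The 11th slot belongs to track A; its 6th term is 163.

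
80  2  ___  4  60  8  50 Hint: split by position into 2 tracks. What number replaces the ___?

70

Odd-indexed and even-indexed terms follow separate rules.
Track A: 80, ?, 60, 50. Linear: a_n = 90 − 10·n.
Track B: 2, 4, 8. Successive powers of 2.
Filling track A at index 2 by its rule yields 70.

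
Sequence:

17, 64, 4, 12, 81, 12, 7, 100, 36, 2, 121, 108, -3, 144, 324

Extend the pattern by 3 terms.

-8, 169, 972

Read the sequence 3 terms at a time; column i is its own pattern.
Subsequence A = 17, 12, 7, 2, -3: arithmetic, step −5.
Subsequence B = 64, 81, 100, 121, 144: consecutive squares n² from n = 8.
Subsequence C = 4, 12, 36, 108, 324: multiplying by 3 each time.
Term 16 comes from subsequence A (its 6th entry): -8.
Position 17 → subsequence B, term 6 = 169.
Term 18 comes from subsequence C (its 6th entry): 972.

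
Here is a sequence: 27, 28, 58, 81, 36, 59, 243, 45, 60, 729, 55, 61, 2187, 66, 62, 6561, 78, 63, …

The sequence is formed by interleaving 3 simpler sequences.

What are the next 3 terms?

Read the sequence 3 terms at a time; column i is its own pattern.
Track A is 27, 81, 243, 729, 2187, 6561, which is powers 3^3, 3^4, 3^5, ….
Track B is 28, 36, 45, 55, 66, 78, which is triangular numbers n(n+1)/2 for n = 7, 8, ….
Track C is 58, 59, 60, 61, 62, 63, which is arithmetic with common difference +1.
The 19th slot belongs to track A; its 7th term is 19683.
Position 20 → track B, term 7 = 91.
The 21st slot belongs to track C; its 7th term is 64.

19683, 91, 64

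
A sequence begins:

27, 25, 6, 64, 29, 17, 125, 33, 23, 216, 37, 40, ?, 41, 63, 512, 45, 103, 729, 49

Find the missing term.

Split by position mod 3: positions 1, 4, 7, … form one track, and each other residue class forms its own.
Subsequence A is 27, 64, 125, 216, ?, 512, 729, which is perfect cubes starting at 3³.
Subsequence B is 25, 29, 33, 37, 41, 45, 49, which is adding 4 each time.
Subsequence C is 6, 17, 23, 40, 63, 103, which is a Fibonacci-like recurrence a_n = a_{n-1} + a_{n-2}.
The gap is subsequence A's term 5; the rule gives 343.

343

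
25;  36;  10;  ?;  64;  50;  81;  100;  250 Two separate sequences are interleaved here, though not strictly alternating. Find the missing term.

The slot pattern repeats as AAB (period 3), so there are 2 interleaved tracks.
Track A is 25, 36, ?, 64, 81, 100, which is the squares 5², 6², 7², ….
Track B is 10, 50, 250, which is a geometric progression (common ratio 5).
Track A's pattern makes the blank 49.

49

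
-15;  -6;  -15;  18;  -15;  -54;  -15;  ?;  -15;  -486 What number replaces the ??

162

Odd-indexed and even-indexed terms follow separate rules.
Track A is -15, -15, -15, -15, -15, which is the constant sequence -15.
Track B is -6, 18, -54, ?, -486, which is a geometric progression (common ratio -3).
Track B's pattern makes the blank 162.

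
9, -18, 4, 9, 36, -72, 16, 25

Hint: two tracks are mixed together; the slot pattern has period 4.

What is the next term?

144

Positions follow the repeating pattern AABB; grouping by letter gives 2 tracks.
Subsequence A: 9, -18, 36, -72 — geometric with ratio -2.
Subsequence B: 4, 9, 16, 25 — consecutive squares n² from n = 2.
Position 9 → subsequence A, term 5 = 144.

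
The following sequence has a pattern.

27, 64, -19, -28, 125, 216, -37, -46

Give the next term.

Reading positions in blocks of 4 reveals the pattern AABB — 2 tracks woven together.
Subsequence A: 27, 64, 125, 216 (the cubes 3³, 4³, 5³, …).
Subsequence B: -19, -28, -37, -46 (arithmetic, step −9).
Position 9 → subsequence A, term 5 = 343.

343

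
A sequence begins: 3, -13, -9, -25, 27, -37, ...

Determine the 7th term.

Odd-indexed and even-indexed terms follow separate rules.
Stream A: 3, -9, 27 (geometric, ×-3 each step).
Stream B: -13, -25, -37 (linear: a_n = -1 − 12·n).
Position 7 falls in stream A as its term 4, giving -81.

-81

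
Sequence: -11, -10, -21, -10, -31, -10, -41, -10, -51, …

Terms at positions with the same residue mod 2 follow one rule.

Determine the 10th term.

-10

The terms cycle through 2 interleaved subsequences.
Track A is -11, -21, -31, -41, -51, which is subtracting 10 each time.
Track B is -10, -10, -10, -10, which is the constant sequence -10.
Term 10 comes from track B (its 5th entry): -10.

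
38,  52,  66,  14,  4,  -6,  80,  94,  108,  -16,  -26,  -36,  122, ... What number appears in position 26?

220

Positions follow the repeating pattern AAABBB; grouping by letter gives 2 tracks.
Subsequence A = 38, 52, 66, 80, 94, 108, 122: arithmetic with common difference +14.
Subsequence B = 14, 4, -6, -16, -26, -36: subtracting 10 each time.
Position 26 falls in subsequence A as its term 14, giving 220.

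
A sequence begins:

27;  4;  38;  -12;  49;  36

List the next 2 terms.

60, -108

Taking every 2nd term gives 2 separate tracks.
Stream A: 27, 38, 49. Linear: a_n = 16 + 11·n.
Stream B: 4, -12, 36. Geometric with ratio -3.
Position 7 falls in stream A as its term 4, giving 60.
The 8th slot belongs to stream B; its 4th term is -108.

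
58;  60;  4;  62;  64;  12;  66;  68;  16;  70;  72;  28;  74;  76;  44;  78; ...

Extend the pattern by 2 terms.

80, 72

The slot pattern repeats as AAB (period 3), so there are 2 interleaved tracks.
Stream A = 58, 60, 62, 64, 66, 68, 70, 72, 74, 76, 78: linear: a_n = 56 + 2·n.
Stream B = 4, 12, 16, 28, 44: Fibonacci-style (each term is the sum of the two before it).
Position 17 falls in stream A as its term 12, giving 80.
Position 18 → stream B, term 6 = 72.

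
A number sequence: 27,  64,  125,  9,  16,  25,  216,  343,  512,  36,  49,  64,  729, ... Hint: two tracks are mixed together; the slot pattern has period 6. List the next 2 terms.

1000, 1331

The slot pattern repeats as AAABBB (period 6), so there are 2 interleaved tracks.
Track A is 27, 64, 125, 216, 343, 512, 729, which is perfect cubes starting at 3³.
Track B is 9, 16, 25, 36, 49, 64, which is the squares 3², 4², 5², ….
Term 14 comes from track A (its 8th entry): 1000.
Term 15 comes from track A (its 9th entry): 1331.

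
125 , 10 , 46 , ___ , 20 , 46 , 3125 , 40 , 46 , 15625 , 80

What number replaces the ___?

The terms cycle through 3 interleaved subsequences.
Subsequence A = 125, ?, 3125, 15625: powers 5^3, 5^4, 5^5, ….
Subsequence B = 10, 20, 40, 80: a geometric progression (common ratio 2).
Subsequence C = 46, 46, 46: the constant sequence 46.
So the missing entry in subsequence A is 625.

625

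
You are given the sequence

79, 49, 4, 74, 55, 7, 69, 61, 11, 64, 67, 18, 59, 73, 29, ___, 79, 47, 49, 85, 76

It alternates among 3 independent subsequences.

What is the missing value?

The terms cycle through 3 interleaved subsequences.
Track A is 79, 74, 69, 64, 59, ?, 49, which is linear: a_n = 84 − 5·n.
Track B is 49, 55, 61, 67, 73, 79, 85, which is linear: a_n = 43 + 6·n.
Track C is 4, 7, 11, 18, 29, 47, 76, which is each term equals the sum of the previous two.
Track A's pattern makes the blank 54.

54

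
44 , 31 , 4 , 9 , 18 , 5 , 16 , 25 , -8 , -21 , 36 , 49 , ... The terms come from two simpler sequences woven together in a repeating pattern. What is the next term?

-34

Reading positions in blocks of 4 reveals the pattern AABB — 2 tracks woven together.
Track A = 44, 31, 18, 5, -8, -21: arithmetic, step −13.
Track B = 4, 9, 16, 25, 36, 49: consecutive squares n² from n = 2.
Term 13 comes from track A (its 7th entry): -34.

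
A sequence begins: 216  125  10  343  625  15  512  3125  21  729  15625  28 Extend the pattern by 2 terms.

The terms cycle through 3 interleaved subsequences.
Track A: 216, 343, 512, 729 (the cubes 6³, 7³, 8³, …).
Track B: 125, 625, 3125, 15625 (powers 5^3, 5^4, 5^5, …).
Track C: 10, 15, 21, 28 (triangular numbers n(n+1)/2 for n = 4, 5, …).
Position 13 → track A, term 5 = 1000.
Term 14 comes from track B (its 5th entry): 78125.

1000, 78125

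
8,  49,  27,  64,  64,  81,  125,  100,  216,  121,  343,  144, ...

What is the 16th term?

Taking every 2nd term gives 2 separate tracks.
Subsequence A: 8, 27, 64, 125, 216, 343 — the cubes 2³, 3³, 4³, ….
Subsequence B: 49, 64, 81, 100, 121, 144 — perfect squares starting at 7².
Position 16 → subsequence B, term 8 = 196.

196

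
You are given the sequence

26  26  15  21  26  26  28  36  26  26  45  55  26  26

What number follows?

Reading positions in blocks of 4 reveals the pattern AABB — 2 tracks woven together.
Subsequence A is 26, 26, 26, 26, 26, 26, 26, 26, which is constant 26.
Subsequence B is 15, 21, 28, 36, 45, 55, which is the triangular numbers T_5, T_6, ….
Term 15 comes from subsequence B (its 7th entry): 66.

66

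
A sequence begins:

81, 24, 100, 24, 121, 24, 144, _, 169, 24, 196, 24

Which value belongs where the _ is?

The terms cycle through 2 interleaved subsequences.
Track A = 81, 100, 121, 144, 169, 196: perfect squares starting at 9².
Track B = 24, 24, 24, ?, 24, 24: constant 24.
Filling track B at index 4 by its rule yields 24.

24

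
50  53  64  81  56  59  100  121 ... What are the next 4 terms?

62, 65, 144, 169

Reading positions in blocks of 4 reveals the pattern AABB — 2 tracks woven together.
Track A is 50, 53, 56, 59, which is adding 3 each time.
Track B is 64, 81, 100, 121, which is perfect squares starting at 8².
Term 9 comes from track A (its 5th entry): 62.
Term 10 comes from track A (its 6th entry): 65.
The 11th slot belongs to track B; its 5th term is 144.
Position 12 → track B, term 6 = 169.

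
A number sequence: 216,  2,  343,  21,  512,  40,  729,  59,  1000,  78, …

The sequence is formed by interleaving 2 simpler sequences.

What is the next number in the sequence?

Odd-indexed and even-indexed terms follow separate rules.
Stream A: 216, 343, 512, 729, 1000 (consecutive cubes n³ from n = 6).
Stream B: 2, 21, 40, 59, 78 (arithmetic with common difference +19).
The 11th slot belongs to stream A; its 6th term is 1331.

1331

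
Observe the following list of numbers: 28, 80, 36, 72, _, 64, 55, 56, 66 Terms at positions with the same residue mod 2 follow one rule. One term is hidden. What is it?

45

Split by position mod 2 into 2 tracks.
Stream A: 28, 36, ?, 55, 66 — the triangular numbers T_7, T_8, ….
Stream B: 80, 72, 64, 56 — arithmetic, step −8.
So the missing entry in stream A is 45.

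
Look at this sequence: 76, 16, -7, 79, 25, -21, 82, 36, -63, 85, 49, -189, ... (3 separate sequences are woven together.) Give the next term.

Read the sequence 3 terms at a time; column i is its own pattern.
Track A is 76, 79, 82, 85, which is arithmetic with common difference +3.
Track B is 16, 25, 36, 49, which is perfect squares starting at 4².
Track C is -7, -21, -63, -189, which is geometric with ratio 3.
Term 13 comes from track A (its 5th entry): 88.

88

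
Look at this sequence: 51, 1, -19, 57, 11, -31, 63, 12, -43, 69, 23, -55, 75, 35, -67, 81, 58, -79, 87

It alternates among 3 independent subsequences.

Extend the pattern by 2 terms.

Split by position mod 3: positions 1, 4, 7, … form one track, and each other residue class forms its own.
Subsequence A: 51, 57, 63, 69, 75, 81, 87 (arithmetic, step +6).
Subsequence B: 1, 11, 12, 23, 35, 58 (each term equals the sum of the previous two).
Subsequence C: -19, -31, -43, -55, -67, -79 (linear: a_n = -7 − 12·n).
Position 20 falls in subsequence B as its term 7, giving 93.
Term 21 comes from subsequence C (its 7th entry): -91.

93, -91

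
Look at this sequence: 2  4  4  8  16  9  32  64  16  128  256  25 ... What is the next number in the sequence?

Reading positions in blocks of 3 reveals the pattern AAB — 2 tracks woven together.
Stream A: 2, 4, 8, 16, 32, 64, 128, 256 (geometric with ratio 2).
Stream B: 4, 9, 16, 25 (the squares 2², 3², 4², …).
Term 13 comes from stream A (its 9th entry): 512.

512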